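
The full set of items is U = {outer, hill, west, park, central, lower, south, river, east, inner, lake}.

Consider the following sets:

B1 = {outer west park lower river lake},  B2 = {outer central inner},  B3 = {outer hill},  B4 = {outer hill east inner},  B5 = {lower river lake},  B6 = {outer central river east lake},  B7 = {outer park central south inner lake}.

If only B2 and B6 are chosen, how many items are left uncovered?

5

Union of B2, B6 = {outer, central, river, east, inner, lake}.
Not covered: hill, west, park, lower, south — 5 items.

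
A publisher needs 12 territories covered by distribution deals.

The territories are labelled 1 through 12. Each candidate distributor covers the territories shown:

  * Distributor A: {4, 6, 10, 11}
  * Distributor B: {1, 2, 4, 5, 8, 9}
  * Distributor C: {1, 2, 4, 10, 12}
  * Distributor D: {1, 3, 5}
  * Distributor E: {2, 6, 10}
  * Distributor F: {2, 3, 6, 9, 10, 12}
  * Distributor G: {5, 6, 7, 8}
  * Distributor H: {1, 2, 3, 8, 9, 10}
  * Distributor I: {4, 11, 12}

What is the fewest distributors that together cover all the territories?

G and H and I together: G ∪ H ∪ I = {1, 2, 3, 4, 5, 6, 7, 8, 9, 10, 11, 12} — every territory is covered.
Only G contains 7, so G is forced; the remaining 8 territories need at least 2 more distributors (each remaining distributor adds at most 5) — so at least 3 distributors are needed, and 3 is optimal.

3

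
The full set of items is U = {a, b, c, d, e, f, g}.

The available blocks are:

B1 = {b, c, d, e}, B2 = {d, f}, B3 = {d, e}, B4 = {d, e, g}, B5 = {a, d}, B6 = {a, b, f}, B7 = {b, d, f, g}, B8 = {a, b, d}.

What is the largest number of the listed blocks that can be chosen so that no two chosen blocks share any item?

2

B4, B6 are pairwise disjoint (B4={d,e,g}; B6={a,b,f}).
Every remaining block overlaps one of these, and no 3 of the listed blocks are pairwise disjoint, so 2 is the maximum.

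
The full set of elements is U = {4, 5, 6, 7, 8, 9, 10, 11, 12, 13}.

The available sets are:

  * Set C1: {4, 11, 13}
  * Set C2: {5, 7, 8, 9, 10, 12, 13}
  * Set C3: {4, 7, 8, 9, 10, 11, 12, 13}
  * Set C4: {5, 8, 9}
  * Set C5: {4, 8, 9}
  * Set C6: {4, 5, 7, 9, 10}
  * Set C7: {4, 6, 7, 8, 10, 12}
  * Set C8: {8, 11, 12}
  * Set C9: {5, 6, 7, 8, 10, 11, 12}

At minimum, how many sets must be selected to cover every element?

2

Take {C3, C9}. Their union is {4, 5, 6, 7, 8, 9, 10, 11, 12, 13}, which is all 10 elements.
No single set has all 10 elements (the largest, C3, has 8), so 2 is optimal.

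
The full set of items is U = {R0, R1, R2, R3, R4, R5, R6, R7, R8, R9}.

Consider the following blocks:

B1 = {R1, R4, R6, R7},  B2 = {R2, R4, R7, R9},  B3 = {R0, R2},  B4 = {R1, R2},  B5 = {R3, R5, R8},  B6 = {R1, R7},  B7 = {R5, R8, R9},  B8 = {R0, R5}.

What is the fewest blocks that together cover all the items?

B1 and B3 and B5 and B7 together: B1 ∪ B3 ∪ B5 ∪ B7 = {R0, R1, R2, R3, R4, R5, R6, R7, R8, R9} — every item is covered.
No 3 of the 8 blocks cover everything (all 56 combinations miss at least one item), so 4 is optimal.

4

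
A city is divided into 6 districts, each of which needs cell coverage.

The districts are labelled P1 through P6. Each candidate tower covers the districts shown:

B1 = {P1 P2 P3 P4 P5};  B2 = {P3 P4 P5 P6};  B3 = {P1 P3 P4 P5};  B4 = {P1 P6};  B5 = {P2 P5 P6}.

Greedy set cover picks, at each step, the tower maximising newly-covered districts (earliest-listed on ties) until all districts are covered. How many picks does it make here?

Greedy: pick B1 (covers 5 new) → pick B2 (covers 1 new). Total picks: 2.

2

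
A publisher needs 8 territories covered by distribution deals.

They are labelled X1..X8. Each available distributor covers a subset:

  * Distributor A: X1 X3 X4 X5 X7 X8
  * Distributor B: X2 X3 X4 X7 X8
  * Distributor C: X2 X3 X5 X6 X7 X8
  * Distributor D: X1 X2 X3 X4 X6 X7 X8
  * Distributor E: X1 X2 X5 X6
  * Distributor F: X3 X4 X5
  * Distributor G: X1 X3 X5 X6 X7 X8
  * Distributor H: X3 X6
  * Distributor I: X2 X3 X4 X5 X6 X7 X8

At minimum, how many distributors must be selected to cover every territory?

Take {B, E}. Their union is {X1, X2, X3, X4, X5, X6, X7, X8}, which is all 8 territories.
No single distributor has all 8 territories (the largest, D, has 7), so 2 is optimal.

2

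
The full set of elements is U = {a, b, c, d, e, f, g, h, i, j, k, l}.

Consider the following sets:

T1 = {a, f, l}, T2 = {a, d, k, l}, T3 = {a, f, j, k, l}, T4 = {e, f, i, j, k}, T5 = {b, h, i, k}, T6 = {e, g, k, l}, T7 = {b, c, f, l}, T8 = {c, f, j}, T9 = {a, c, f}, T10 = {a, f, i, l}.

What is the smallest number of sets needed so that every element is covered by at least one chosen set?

T2, T5, T6, and T8 cover everything between them: the union {a, b, c, d, e, f, g, h, i, j, k, l} is all of U.
Only T6 contains g, so T6 is forced; the remaining 8 elements need at least 3 more sets (each remaining set adds at most 3) — so at least 4 sets are needed, and 4 is optimal.

4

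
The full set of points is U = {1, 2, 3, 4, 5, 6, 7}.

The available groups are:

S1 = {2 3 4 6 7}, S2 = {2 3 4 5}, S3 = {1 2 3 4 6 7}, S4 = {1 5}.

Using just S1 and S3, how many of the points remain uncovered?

1

Union of S1, S3 = {1, 2, 3, 4, 6, 7}.
Not covered: 5 — 1 point.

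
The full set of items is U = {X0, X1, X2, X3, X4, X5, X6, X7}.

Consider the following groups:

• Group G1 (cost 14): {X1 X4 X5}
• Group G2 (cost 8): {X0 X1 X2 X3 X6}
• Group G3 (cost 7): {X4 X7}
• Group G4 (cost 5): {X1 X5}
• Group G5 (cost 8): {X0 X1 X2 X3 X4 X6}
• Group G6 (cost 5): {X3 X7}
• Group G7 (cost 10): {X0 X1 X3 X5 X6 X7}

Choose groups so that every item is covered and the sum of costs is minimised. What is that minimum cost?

18

G4, G5, G6 together cover every item (G4 ∪ G5 ∪ G6 = {X0, X1, X2, X3, X4, X5, X6, X7}); total cost 5 + 8 + 5 = 18.
No covering selection has total cost below 18.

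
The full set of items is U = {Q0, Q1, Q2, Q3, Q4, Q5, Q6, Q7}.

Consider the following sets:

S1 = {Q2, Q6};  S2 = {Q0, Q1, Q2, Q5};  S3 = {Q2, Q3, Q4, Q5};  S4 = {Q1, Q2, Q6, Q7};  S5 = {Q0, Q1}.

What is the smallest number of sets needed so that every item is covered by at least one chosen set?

3

S3, S4, and S5 cover everything between them: the union {Q0, Q1, Q2, Q3, Q4, Q5, Q6, Q7} is all of U.
Only S3 contains Q3, so S3 is forced; the remaining 4 items need at least 2 more sets (each remaining set adds at most 3) — so at least 3 sets are needed, and 3 is optimal.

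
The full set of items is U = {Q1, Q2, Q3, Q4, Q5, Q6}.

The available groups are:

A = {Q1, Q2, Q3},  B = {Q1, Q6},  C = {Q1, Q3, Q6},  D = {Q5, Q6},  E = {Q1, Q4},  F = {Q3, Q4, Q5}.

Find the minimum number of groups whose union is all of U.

Take {A, B, F}. Their union is {Q1, Q2, Q3, Q4, Q5, Q6}, which is all 6 items.
Only A contains Q2, so A is forced; the remaining 3 items need at least 2 more groups (each remaining group adds at most 2) — so at least 3 groups are needed, and 3 is optimal.

3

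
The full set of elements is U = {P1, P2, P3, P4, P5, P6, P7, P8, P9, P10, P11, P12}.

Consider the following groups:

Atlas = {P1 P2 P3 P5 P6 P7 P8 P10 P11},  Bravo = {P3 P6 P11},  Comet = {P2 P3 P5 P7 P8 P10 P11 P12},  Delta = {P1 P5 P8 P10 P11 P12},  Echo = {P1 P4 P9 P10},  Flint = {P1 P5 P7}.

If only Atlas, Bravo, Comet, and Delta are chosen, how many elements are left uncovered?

Union of Atlas, Bravo, Comet, Delta = {P1, P2, P3, P5, P6, P7, P8, P10, P11, P12}.
Not covered: P4, P9 — 2 elements.

2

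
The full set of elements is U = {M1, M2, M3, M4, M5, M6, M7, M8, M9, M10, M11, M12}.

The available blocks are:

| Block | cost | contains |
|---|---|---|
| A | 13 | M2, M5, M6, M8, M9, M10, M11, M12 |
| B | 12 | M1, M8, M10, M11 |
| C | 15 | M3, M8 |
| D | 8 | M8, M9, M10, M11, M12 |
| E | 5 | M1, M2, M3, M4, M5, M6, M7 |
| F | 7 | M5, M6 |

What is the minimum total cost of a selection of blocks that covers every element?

13

D, E together cover every element (D ∪ E = {M1, M2, M3, M4, M5, M6, M7, M8, M9, M10, M11, M12}); total cost 8 + 5 = 13.
No covering selection has total cost below 13.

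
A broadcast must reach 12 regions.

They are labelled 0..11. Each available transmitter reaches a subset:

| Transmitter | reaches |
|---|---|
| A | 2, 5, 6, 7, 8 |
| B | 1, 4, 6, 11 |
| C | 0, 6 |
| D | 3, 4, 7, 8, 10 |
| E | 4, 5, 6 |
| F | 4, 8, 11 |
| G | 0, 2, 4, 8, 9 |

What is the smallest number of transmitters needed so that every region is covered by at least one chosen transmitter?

4

Take {B, D, E, G}. Their union is {0, 1, 2, 3, 4, 5, 6, 7, 8, 9, 10, 11}, which is all 12 regions.
Only D contains 3, so D is forced; the remaining 7 regions need at least 3 more transmitters (each remaining transmitter adds at most 3) — so at least 4 transmitters are needed, and 4 is optimal.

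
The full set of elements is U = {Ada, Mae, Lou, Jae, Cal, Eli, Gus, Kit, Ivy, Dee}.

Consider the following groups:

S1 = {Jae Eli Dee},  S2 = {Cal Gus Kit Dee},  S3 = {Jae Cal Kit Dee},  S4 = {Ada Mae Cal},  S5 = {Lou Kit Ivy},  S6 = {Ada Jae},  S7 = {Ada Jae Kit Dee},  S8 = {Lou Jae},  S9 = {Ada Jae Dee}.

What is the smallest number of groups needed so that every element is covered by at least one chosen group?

Take {S1, S2, S4, S5}. Their union is {Ada, Mae, Lou, Jae, Cal, Eli, Gus, Kit, Ivy, Dee}, which is all 10 elements.
Only S4 contains Mae, so S4 is forced; the remaining 7 elements need at least 3 more groups (each remaining group adds at most 3) — so at least 4 groups are needed, and 4 is optimal.

4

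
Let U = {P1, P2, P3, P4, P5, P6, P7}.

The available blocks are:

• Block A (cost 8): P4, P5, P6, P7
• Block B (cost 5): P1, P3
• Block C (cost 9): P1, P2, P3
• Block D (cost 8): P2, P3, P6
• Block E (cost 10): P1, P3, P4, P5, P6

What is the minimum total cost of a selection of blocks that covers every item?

A, C together cover every item (A ∪ C = {P1, P2, P3, P4, P5, P6, P7}); total cost 8 + 9 = 17.
The greedy pick A, B, D costs 21; no covering selection beats 17.

17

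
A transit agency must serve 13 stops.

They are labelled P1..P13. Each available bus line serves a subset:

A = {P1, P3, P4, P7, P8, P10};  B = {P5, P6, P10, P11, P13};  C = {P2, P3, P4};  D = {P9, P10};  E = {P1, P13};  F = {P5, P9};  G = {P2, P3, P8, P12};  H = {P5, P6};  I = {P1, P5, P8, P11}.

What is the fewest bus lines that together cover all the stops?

A and B and F and G together: A ∪ B ∪ F ∪ G = {P1, P2, P3, P4, P5, P6, P7, P8, P9, P10, P11, P12, P13} — every stop is covered.
No 3 of the 9 bus lines cover everything (all 84 combinations miss at least one stop), so 4 is optimal.

4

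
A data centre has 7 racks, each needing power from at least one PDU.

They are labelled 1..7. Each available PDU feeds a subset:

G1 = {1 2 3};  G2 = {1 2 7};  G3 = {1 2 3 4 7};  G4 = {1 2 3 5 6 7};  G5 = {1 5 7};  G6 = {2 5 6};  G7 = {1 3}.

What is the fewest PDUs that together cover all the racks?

G3 and G4 together: G3 ∪ G4 = {1, 2, 3, 4, 5, 6, 7} — every rack is covered.
No single PDU has all 7 racks (the largest, G4, has 6), so 2 is optimal.

2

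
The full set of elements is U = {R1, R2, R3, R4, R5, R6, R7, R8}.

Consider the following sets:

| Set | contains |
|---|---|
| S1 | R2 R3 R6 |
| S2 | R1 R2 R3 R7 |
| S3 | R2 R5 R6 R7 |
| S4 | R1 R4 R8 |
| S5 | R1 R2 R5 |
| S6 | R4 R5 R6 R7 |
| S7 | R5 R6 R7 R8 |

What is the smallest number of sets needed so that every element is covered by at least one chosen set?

S1 and S3 and S4 together: S1 ∪ S3 ∪ S4 = {R1, R2, R3, R4, R5, R6, R7, R8} — every element is covered.
No 2 of the 7 sets cover everything (all 21 combinations miss at least one element), so 3 is optimal.

3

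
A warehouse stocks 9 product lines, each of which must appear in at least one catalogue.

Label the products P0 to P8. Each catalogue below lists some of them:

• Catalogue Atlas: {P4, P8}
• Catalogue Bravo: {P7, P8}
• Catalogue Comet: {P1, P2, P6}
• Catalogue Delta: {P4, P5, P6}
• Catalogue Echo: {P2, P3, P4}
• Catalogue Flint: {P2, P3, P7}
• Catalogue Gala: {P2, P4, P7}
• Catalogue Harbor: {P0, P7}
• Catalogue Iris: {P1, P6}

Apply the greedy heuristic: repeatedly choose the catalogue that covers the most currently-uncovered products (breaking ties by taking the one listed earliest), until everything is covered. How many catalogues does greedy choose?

5

Greedy: pick Comet (covers 3 new) → pick Atlas (covers 2 new) → pick Flint (covers 2 new) → pick Delta (covers 1 new) → pick Harbor (covers 1 new). Total picks: 5.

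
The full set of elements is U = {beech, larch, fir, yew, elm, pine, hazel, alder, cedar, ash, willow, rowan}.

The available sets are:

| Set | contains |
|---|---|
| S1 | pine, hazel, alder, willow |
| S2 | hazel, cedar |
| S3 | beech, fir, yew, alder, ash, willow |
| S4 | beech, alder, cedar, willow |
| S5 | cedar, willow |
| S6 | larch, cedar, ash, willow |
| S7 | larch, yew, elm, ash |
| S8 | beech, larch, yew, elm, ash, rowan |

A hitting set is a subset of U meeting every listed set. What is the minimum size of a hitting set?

H = {hazel, cedar, ash} meets every set (each contains at least one member of H), and |H| = 3.
No choice of 2 elements meets every set, so 3 is the minimum.

3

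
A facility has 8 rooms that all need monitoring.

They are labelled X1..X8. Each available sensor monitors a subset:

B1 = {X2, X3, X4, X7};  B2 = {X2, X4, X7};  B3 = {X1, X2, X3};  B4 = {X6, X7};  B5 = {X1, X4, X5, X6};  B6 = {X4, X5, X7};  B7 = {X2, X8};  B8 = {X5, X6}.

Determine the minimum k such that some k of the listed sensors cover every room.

Take {B1, B5, B7}. Their union is {X1, X2, X3, X4, X5, X6, X7, X8}, which is all 8 rooms.
Only B7 contains X8, so B7 is forced; the remaining 6 rooms need at least 2 more sensors (each remaining sensor adds at most 4) — so at least 3 sensors are needed, and 3 is optimal.

3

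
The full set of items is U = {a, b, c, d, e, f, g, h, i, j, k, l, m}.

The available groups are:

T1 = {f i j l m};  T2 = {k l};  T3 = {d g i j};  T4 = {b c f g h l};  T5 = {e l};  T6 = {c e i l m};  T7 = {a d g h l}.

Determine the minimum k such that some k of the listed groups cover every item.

5

Take {T1, T2, T4, T6, T7}. Their union is {a, b, c, d, e, f, g, h, i, j, k, l, m}, which is all 13 items.
No 4 of the 7 groups cover everything (all 35 combinations miss at least one item), so 5 is optimal.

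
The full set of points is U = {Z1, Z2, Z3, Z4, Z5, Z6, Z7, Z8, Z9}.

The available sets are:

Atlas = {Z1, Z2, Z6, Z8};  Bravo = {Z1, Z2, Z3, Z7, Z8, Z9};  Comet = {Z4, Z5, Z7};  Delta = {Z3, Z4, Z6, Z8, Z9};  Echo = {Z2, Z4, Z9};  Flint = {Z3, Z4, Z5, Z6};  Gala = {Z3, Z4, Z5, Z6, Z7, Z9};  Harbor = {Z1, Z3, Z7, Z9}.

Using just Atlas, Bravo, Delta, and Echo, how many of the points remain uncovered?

1

Union of Atlas, Bravo, Delta, Echo = {Z1, Z2, Z3, Z4, Z6, Z7, Z8, Z9}.
Not covered: Z5 — 1 point.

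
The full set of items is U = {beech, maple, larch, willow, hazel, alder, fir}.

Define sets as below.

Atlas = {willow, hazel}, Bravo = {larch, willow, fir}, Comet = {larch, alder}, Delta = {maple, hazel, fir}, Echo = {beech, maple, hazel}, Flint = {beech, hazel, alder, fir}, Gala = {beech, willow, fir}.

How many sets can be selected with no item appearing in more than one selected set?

Bravo, Echo are pairwise disjoint (Bravo={larch,willow,fir}; Echo={beech,maple,hazel}).
Every remaining set overlaps one of these, and no 3 of the listed sets are pairwise disjoint, so 2 is the maximum.

2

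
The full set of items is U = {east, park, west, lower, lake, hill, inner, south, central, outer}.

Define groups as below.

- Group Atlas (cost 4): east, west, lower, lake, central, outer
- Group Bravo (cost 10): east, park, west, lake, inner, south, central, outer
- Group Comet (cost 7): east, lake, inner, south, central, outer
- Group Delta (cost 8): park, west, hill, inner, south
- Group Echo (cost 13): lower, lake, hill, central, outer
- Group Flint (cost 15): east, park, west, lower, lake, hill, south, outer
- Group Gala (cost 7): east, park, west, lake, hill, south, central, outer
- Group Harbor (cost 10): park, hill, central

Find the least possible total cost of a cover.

Atlas, Delta together cover every item (Atlas ∪ Delta = {east, park, west, lower, lake, hill, inner, south, central, outer}); total cost 4 + 8 = 12.
No covering selection has total cost below 12.

12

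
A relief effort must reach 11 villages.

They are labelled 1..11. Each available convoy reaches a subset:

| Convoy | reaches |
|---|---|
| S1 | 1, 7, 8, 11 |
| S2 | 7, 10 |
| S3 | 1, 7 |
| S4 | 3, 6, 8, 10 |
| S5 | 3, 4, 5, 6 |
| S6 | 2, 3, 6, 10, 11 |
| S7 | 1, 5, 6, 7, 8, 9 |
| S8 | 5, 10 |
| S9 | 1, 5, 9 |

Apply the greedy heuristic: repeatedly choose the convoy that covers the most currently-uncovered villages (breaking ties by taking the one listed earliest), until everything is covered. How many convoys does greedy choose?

3

Greedy: pick S7 (covers 6 new) → pick S6 (covers 4 new) → pick S5 (covers 1 new). Total picks: 3.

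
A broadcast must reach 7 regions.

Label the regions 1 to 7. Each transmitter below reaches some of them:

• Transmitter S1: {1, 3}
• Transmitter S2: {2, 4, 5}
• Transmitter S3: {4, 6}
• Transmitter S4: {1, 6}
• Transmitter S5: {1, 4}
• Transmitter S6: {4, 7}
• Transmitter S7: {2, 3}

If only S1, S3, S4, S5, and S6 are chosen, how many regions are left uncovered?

2

Union of S1, S3, S4, S5, S6 = {1, 3, 4, 6, 7}.
Not covered: 2, 5 — 2 regions.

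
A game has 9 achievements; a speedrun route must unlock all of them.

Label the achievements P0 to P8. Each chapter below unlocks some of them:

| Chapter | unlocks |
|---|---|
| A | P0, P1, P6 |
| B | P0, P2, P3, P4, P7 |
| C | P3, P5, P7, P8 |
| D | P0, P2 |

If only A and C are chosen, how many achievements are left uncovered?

2

Union of A, C = {P0, P1, P3, P5, P6, P7, P8}.
Not covered: P2, P4 — 2 achievements.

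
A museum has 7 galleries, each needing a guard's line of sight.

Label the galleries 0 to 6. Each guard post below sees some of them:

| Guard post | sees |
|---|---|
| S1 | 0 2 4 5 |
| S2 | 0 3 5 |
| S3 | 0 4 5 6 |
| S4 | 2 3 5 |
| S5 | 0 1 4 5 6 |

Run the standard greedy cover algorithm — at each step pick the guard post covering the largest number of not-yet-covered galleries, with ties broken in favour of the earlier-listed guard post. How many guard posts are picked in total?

2

Greedy: pick S5 (covers 5 new) → pick S4 (covers 2 new). Total picks: 2.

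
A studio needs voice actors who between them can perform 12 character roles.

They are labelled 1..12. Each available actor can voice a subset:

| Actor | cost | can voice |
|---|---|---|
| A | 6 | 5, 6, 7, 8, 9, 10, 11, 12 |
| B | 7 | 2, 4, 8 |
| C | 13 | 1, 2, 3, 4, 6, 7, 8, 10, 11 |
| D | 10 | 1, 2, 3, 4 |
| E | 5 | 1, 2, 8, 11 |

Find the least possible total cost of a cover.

16

A, D together cover every role (A ∪ D = {1, 2, 3, 4, 5, 6, 7, 8, 9, 10, 11, 12}); total cost 6 + 10 = 16.
No covering selection has total cost below 16.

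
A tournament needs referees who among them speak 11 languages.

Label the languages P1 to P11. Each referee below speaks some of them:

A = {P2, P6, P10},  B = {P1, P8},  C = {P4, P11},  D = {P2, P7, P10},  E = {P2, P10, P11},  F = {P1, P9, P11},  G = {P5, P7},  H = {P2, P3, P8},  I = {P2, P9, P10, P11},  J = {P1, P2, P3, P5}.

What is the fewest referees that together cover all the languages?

5

A and C and F and G and H together: A ∪ C ∪ F ∪ G ∪ H = {P1, P2, P3, P4, P5, P6, P7, P8, P9, P10, P11} — every language is covered.
No 4 of the 10 referees cover everything (all 210 combinations miss at least one language), so 5 is optimal.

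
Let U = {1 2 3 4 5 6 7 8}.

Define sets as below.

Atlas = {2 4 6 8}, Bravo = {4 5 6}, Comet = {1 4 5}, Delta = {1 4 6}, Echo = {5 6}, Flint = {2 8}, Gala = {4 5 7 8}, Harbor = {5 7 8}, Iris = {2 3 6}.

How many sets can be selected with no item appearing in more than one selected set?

Bravo, Flint are pairwise disjoint (Bravo={4,5,6}; Flint={2,8}).
Every remaining set overlaps one of these, and no 3 of the listed sets are pairwise disjoint, so 2 is the maximum.

2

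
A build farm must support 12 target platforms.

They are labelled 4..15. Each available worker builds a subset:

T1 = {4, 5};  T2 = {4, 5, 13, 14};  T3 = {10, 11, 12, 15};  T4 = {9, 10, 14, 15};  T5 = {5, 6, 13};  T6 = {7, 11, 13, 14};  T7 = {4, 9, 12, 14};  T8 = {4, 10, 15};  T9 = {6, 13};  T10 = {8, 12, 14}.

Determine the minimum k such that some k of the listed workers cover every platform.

5

Take {T4, T5, T6, T8, T10}. Their union is {4, 5, 6, 7, 8, 9, 10, 11, 12, 13, 14, 15}, which is all 12 platforms.
No 4 of the 10 workers cover everything (all 210 combinations miss at least one platform), so 5 is optimal.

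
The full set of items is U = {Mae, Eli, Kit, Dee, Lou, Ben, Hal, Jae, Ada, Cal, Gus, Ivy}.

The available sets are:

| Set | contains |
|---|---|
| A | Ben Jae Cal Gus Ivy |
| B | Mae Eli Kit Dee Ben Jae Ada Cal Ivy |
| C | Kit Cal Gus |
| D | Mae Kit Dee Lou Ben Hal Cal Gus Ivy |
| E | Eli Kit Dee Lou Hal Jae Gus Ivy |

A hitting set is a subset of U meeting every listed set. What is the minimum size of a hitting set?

2

Take H = {Cal, Gus}. Each listed set contains at least one of these, so H is a hitting set of size 2.
No single item lies in every set, so at least 2 are needed and 2 is optimal.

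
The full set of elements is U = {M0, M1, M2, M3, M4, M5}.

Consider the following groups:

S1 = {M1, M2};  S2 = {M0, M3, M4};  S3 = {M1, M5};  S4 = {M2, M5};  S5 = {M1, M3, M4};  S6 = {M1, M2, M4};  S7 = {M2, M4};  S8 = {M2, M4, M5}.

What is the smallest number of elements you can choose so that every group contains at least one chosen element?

The 3 elements {M1, M2, M4} hit every group.
No choice of 2 elements meets every group, so 3 is the minimum.

3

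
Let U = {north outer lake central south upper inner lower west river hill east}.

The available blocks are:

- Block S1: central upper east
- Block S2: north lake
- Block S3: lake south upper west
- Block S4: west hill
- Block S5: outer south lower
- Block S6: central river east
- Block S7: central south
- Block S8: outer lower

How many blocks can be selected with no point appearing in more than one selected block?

S1, S2, S4, S5 are pairwise disjoint (S1={central,upper,east}; S2={north,lake}; S4={west,hill}; S5={outer,south,lower}).
Every remaining block overlaps one of these, and no 5 of the listed blocks are pairwise disjoint, so 4 is the maximum.

4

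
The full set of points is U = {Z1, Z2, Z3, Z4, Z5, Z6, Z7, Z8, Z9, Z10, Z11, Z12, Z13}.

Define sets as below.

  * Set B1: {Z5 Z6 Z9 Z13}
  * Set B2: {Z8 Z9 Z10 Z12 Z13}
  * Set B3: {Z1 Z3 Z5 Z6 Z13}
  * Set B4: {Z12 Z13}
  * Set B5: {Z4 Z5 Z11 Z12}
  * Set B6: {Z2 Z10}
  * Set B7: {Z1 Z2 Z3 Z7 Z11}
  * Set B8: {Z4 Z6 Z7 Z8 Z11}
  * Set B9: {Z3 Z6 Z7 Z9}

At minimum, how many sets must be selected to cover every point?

Take {B2, B5, B7, B8}. Their union is {Z1, Z2, Z3, Z4, Z5, Z6, Z7, Z8, Z9, Z10, Z11, Z12, Z13}, which is all 13 points.
No 3 of the 9 sets cover everything (all 84 combinations miss at least one point), so 4 is optimal.

4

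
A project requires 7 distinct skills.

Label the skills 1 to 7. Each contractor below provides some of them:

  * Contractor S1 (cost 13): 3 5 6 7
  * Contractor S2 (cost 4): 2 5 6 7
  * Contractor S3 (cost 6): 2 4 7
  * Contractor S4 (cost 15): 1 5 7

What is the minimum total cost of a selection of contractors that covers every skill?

S1, S3, S4 together cover every skill (S1 ∪ S3 ∪ S4 = {1, 2, 3, 4, 5, 6, 7}); total cost 13 + 6 + 15 = 34.
The greedy pick S2, S3, S1, S4 costs 38; no covering selection beats 34.

34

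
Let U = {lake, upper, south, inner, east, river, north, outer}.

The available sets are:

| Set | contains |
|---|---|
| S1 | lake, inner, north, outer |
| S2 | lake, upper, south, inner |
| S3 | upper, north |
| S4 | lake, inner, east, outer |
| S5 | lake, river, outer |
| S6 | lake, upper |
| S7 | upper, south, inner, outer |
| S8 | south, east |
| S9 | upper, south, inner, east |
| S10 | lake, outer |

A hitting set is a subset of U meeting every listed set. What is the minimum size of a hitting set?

Take H = {lake, upper, south}. Each listed set contains at least one of these, so H is a hitting set of size 3.
The sets S3, S8, S10 are pairwise disjoint, so any hitting set needs a separate element for each — at least 3. Hence 3 is optimal.

3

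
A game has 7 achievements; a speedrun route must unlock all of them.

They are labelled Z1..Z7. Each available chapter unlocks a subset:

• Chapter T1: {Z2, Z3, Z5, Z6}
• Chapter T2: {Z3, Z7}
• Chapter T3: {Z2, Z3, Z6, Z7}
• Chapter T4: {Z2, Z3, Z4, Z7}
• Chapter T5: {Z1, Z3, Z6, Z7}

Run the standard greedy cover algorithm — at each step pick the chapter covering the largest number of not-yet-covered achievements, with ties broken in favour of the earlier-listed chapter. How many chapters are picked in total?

Greedy: pick T1 (covers 4 new) → pick T4 (covers 2 new) → pick T5 (covers 1 new). Total picks: 3.

3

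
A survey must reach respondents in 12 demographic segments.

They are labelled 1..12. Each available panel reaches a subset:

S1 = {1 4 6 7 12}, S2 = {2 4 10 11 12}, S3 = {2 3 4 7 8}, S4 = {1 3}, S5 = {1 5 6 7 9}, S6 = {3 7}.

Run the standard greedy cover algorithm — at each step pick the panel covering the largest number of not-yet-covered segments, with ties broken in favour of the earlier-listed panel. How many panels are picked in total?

Greedy: pick S1 (covers 5 new) → pick S2 (covers 3 new) → pick S3 (covers 2 new) → pick S5 (covers 2 new). Total picks: 4.
(The true minimum cover uses only 3 panels, so greedy is not optimal here.)

4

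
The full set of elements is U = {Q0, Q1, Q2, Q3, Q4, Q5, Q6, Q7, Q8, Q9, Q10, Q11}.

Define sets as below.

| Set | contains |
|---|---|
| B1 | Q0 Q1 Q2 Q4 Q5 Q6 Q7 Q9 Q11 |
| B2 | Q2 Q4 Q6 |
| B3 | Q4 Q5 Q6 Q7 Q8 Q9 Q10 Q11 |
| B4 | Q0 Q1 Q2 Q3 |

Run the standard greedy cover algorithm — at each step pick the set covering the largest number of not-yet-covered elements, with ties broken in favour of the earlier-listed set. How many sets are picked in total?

Greedy: pick B1 (covers 9 new) → pick B3 (covers 2 new) → pick B4 (covers 1 new). Total picks: 3.
(The true minimum cover uses only 2 sets, so greedy is not optimal here.)

3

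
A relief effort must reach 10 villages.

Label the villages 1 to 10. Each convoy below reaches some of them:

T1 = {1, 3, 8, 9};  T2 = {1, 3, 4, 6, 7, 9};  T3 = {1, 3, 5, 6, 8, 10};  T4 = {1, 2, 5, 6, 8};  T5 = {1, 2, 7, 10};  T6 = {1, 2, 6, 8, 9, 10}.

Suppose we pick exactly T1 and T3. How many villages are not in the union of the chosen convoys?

Union of T1, T3 = {1, 3, 5, 6, 8, 9, 10}.
Not covered: 2, 4, 7 — 3 villages.

3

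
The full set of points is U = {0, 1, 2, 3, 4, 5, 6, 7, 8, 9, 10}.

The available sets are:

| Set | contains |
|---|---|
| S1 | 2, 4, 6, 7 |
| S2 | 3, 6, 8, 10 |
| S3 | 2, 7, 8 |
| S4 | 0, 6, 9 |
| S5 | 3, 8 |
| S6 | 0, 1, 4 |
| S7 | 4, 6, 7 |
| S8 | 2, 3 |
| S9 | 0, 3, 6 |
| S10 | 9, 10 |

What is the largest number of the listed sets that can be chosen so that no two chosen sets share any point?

S3, S6, S10 are pairwise disjoint (S3={2,7,8}; S6={0,1,4}; S10={9,10}).
Every remaining set overlaps one of these, and no 4 of the listed sets are pairwise disjoint, so 3 is the maximum.

3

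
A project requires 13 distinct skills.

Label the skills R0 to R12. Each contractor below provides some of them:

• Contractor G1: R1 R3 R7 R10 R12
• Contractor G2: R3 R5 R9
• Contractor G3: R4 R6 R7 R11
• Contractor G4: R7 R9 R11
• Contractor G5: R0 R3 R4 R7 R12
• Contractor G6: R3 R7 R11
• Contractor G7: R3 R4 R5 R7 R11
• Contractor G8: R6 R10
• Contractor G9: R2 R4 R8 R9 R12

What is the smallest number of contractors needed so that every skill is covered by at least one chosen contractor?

G1 and G3 and G5 and G7 and G9 together: G1 ∪ G3 ∪ G5 ∪ G7 ∪ G9 = {R0, R1, R2, R3, R4, R5, R6, R7, R8, R9, R10, R11, R12} — every skill is covered.
No 4 of the 9 contractors cover everything (all 126 combinations miss at least one skill), so 5 is optimal.

5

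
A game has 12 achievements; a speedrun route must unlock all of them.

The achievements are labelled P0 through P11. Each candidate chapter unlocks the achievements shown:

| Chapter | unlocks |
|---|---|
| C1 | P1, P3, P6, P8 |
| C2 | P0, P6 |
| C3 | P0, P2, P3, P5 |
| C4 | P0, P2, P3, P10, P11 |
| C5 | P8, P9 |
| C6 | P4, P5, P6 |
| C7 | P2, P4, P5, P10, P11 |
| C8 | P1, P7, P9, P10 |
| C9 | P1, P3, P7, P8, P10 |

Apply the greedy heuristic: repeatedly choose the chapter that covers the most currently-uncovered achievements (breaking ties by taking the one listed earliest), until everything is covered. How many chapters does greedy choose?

Greedy: pick C4 (covers 5 new) → pick C1 (covers 3 new) → pick C6 (covers 2 new) → pick C8 (covers 2 new). Total picks: 4.

4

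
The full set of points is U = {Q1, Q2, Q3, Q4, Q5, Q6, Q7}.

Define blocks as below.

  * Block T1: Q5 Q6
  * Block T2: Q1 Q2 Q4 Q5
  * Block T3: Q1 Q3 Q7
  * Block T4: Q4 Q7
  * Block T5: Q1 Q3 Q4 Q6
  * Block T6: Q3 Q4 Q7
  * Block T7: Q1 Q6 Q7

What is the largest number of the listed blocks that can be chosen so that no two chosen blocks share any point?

T1, T6 are pairwise disjoint (T1={Q5,Q6}; T6={Q3,Q4,Q7}).
Every remaining block overlaps one of these, and no 3 of the listed blocks are pairwise disjoint, so 2 is the maximum.

2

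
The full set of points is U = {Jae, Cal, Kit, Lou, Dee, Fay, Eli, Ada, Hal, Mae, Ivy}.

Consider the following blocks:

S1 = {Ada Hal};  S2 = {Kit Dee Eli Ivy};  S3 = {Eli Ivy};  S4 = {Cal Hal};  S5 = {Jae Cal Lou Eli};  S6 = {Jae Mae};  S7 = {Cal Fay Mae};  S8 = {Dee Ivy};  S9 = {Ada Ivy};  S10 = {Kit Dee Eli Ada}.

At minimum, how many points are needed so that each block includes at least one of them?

4

Take H = {Eli, Hal, Mae, Ivy}. Each listed block contains at least one of these, so H is a hitting set of size 4.
No choice of 3 points meets every block, so 4 is the minimum.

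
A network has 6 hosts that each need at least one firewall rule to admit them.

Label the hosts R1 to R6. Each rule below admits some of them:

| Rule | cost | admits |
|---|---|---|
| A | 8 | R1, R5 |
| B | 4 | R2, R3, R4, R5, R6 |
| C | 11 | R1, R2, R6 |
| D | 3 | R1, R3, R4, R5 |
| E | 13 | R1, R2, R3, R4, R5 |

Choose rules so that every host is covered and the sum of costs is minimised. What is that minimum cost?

B, D together cover every host (B ∪ D = {R1, R2, R3, R4, R5, R6}); total cost 4 + 3 = 7.
No covering selection has total cost below 7.

7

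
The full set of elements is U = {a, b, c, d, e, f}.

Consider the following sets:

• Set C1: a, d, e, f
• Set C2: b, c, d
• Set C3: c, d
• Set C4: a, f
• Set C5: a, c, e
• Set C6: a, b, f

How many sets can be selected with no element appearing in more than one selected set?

C3, C4 are pairwise disjoint (C3={c,d}; C4={a,f}).
Every remaining set overlaps one of these, and no 3 of the listed sets are pairwise disjoint, so 2 is the maximum.

2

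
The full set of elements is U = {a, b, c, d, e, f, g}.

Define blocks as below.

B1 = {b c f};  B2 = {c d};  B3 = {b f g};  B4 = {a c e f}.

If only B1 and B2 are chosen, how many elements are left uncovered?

3

Union of B1, B2 = {b, c, d, f}.
Not covered: a, e, g — 3 elements.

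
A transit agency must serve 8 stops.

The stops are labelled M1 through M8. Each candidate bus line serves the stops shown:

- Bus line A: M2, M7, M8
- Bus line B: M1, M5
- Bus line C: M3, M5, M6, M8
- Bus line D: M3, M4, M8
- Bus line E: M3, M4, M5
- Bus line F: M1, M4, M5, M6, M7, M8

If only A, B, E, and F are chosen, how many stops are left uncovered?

Union of A, B, E, F = {M1, M2, M3, M4, M5, M6, M7, M8} — that's every stop, so 0 are uncovered.

0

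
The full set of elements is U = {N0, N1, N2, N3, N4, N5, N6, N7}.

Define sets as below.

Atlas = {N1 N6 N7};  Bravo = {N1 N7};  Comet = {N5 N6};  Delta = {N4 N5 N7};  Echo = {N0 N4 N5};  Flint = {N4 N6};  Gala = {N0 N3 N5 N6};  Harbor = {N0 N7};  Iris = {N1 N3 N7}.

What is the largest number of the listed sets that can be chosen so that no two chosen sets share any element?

Bravo, Comet are pairwise disjoint (Bravo={N1,N7}; Comet={N5,N6}).
Every remaining set overlaps one of these, and no 3 of the listed sets are pairwise disjoint, so 2 is the maximum.

2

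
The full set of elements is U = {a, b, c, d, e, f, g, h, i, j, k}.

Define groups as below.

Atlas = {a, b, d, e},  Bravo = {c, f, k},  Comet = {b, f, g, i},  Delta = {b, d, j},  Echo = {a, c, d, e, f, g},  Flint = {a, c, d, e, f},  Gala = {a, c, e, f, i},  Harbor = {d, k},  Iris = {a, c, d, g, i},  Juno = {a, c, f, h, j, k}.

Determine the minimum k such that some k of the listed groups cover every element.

Atlas, Iris, and Juno cover everything between them: the union {a, b, c, d, e, f, g, h, i, j, k} is all of U.
Only Juno contains h, so Juno is forced; the remaining 5 elements need at least 2 more groups (each remaining group adds at most 3) — so at least 3 groups are needed, and 3 is optimal.

3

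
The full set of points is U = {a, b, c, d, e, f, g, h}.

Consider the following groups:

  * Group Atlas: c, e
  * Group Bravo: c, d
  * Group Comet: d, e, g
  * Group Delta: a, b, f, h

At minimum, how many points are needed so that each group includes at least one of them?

T = {c, d, h} meets every group (each contains at least one member of T), and |T| = 3.
No choice of 2 points meets every group, so 3 is the minimum.

3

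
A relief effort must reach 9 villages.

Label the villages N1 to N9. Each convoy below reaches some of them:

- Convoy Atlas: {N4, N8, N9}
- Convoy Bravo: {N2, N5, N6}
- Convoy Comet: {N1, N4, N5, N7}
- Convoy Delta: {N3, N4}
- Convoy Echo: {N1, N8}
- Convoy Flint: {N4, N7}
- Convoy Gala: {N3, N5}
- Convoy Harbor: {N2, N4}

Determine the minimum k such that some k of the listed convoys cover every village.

Atlas and Bravo and Comet and Delta together: Atlas ∪ Bravo ∪ Comet ∪ Delta = {N1, N2, N3, N4, N5, N6, N7, N8, N9} — every village is covered.
No 3 of the 8 convoys cover everything (all 56 combinations miss at least one village), so 4 is optimal.

4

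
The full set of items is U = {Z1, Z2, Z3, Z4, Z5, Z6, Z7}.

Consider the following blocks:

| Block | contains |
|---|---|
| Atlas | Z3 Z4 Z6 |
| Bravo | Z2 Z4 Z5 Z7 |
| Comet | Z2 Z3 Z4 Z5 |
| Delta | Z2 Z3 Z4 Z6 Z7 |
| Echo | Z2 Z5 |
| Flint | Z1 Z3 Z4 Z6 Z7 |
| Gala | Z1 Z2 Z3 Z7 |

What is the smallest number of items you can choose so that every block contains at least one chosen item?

2

H = {Z2, Z3} meets every block (each contains at least one member of H), and |H| = 2.
The blocks Atlas, Echo are pairwise disjoint, so any hitting set needs a separate item for each — at least 2. Hence 2 is optimal.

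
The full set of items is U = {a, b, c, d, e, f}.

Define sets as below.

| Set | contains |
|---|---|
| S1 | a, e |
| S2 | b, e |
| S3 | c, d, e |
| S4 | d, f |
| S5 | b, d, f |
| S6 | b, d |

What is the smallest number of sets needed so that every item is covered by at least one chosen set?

S1, S3, and S5 cover everything between them: the union {a, b, c, d, e, f} is all of U.
Only S1 contains a, so S1 is forced; the remaining 4 items need at least 2 more sets (each remaining set adds at most 3) — so at least 3 sets are needed, and 3 is optimal.

3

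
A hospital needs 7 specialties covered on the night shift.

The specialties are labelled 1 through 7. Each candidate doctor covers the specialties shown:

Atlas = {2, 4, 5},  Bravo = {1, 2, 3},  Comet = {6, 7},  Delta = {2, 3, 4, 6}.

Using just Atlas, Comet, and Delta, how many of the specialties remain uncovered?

Union of Atlas, Comet, Delta = {2, 3, 4, 5, 6, 7}.
Not covered: 1 — 1 specialty.

1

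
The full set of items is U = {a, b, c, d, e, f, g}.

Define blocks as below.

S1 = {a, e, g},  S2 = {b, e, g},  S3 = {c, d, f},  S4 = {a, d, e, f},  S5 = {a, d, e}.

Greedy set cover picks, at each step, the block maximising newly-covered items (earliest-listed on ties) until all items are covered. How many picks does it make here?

3

Greedy: pick S4 (covers 4 new) → pick S2 (covers 2 new) → pick S3 (covers 1 new). Total picks: 3.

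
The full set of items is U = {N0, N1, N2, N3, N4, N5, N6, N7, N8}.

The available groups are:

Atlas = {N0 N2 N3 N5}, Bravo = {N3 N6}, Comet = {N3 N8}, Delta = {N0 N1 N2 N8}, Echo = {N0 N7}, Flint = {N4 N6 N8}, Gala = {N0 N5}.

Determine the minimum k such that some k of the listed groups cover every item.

4

Take {Atlas, Delta, Echo, Flint}. Their union is {N0, N1, N2, N3, N4, N5, N6, N7, N8}, which is all 9 items.
Only Delta contains N1, so Delta is forced; the remaining 5 items need at least 3 more groups (each remaining group adds at most 2) — so at least 4 groups are needed, and 4 is optimal.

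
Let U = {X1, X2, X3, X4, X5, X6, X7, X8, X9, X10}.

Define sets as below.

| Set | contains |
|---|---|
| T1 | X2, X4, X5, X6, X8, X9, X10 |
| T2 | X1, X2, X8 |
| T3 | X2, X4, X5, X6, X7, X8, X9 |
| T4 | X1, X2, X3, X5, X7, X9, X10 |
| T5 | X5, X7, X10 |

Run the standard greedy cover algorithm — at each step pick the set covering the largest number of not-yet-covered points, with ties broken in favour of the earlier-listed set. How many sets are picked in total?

Greedy: pick T1 (covers 7 new) → pick T4 (covers 3 new). Total picks: 2.

2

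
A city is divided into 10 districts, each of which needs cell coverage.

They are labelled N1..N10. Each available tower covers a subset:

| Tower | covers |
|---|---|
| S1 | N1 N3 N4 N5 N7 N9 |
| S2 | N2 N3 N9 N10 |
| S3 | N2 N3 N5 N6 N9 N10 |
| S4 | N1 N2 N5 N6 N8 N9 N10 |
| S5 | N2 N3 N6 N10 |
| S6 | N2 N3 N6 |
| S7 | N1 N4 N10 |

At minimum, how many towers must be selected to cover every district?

2

S1 and S4 together: S1 ∪ S4 = {N1, N2, N3, N4, N5, N6, N7, N8, N9, N10} — every district is covered.
No single tower has all 10 districts (the largest, S4, has 7), so 2 is optimal.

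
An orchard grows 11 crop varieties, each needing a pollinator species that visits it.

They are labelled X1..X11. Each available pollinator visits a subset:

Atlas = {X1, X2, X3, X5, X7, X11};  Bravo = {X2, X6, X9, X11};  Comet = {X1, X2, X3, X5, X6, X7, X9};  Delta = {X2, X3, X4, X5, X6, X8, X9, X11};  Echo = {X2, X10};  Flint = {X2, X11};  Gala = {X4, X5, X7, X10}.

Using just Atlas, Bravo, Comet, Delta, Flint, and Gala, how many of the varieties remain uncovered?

0

Union of Atlas, Bravo, Comet, Delta, Flint, Gala = {X1, X2, X3, X4, X5, X6, X7, X8, X9, X10, X11} — that's every variety, so 0 are uncovered.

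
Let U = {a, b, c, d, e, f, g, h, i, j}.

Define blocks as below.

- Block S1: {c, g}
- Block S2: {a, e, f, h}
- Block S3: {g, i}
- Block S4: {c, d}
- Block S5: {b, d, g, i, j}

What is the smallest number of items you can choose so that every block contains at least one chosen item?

The 3 items {c, e, i} hit every block.
The blocks S2, S3, S4 are pairwise disjoint, so any hitting set needs a separate item for each — at least 3. Hence 3 is optimal.

3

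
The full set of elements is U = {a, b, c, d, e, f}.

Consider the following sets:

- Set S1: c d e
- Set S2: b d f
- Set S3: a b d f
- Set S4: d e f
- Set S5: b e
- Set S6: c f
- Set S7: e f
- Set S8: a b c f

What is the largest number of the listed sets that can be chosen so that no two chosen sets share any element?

2

S5, S6 are pairwise disjoint (S5={b,e}; S6={c,f}).
Every remaining set overlaps one of these, and no 3 of the listed sets are pairwise disjoint, so 2 is the maximum.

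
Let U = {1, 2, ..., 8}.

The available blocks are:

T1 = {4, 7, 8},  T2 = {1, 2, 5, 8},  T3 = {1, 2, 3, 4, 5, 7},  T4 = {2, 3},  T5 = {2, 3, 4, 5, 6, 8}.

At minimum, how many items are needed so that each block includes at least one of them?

2

H = {2, 4} meets every block (each contains at least one member of H), and |H| = 2.
The blocks T1, T4 are pairwise disjoint, so any hitting set needs a separate item for each — at least 2. Hence 2 is optimal.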